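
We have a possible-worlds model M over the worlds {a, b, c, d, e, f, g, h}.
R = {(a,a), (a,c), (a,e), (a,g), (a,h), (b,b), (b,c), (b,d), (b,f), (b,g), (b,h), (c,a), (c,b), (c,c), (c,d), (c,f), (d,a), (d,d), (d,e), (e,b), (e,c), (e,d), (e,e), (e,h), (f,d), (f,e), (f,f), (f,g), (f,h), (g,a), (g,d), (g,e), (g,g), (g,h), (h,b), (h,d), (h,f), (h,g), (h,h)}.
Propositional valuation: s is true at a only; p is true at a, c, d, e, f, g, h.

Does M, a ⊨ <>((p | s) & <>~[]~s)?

Yes

Recall that []ψ holds at a world iff ψ holds at every accessible world, and <>ψ holds iff ψ holds at some accessible world.
At a: <>((p | s) & <>~[]~s) requires (p | s) & <>~[]~s at some successor in {a, c, e, g, h}.
  (p | s) & <>~[]~s holds at a, so <>((p | s) & <>~[]~s) is true at a.
    At a: p | s is true, <>~[]~s is true, so (p | s) & <>~[]~s is true.
      At a: <>~[]~s requires ~[]~s at some successor in {a, c, e, g, h}.
        ~[]~s holds at a, so <>~[]~s is true at a.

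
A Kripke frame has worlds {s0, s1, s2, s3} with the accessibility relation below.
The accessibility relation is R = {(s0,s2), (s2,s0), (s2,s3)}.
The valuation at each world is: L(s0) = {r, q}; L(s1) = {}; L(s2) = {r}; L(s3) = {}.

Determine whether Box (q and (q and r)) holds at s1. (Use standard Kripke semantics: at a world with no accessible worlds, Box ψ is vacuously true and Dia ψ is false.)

At s1: no accessible worlds, so Box (q and (q and r)) holds vacuously.

Yes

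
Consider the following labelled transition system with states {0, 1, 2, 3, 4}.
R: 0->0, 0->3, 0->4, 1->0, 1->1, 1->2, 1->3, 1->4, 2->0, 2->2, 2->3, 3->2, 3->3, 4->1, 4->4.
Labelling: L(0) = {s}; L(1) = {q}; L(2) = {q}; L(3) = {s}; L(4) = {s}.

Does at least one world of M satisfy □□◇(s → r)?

Recall that □ψ holds at a world iff ψ holds at every accessible world, and ◇ψ holds iff ψ holds at some accessible world.
Let φ = □□◇(s → r). Evaluate φ at each world:
  0 (successors {0, 3, 4}): φ is false.
  1 (successors {0, 1, 2, 3, 4}): φ is false.
  2 (successors {0, 2, 3}): φ is false.
  3 (successors {2, 3}): φ is false.
  4 (successors {1, 4}): φ is false.
For instance, at 3:
  At 3: □□◇(s → r) requires □◇(s → r) at every successor {2, 3}.
    □◇(s → r) fails at 2, so □□◇(s → r) is false at 3.
      At 2: □◇(s → r) requires ◇(s → r) at every successor {0, 2, 3}.
        ◇(s → r) fails at 0, so □◇(s → r) is false at 2.

No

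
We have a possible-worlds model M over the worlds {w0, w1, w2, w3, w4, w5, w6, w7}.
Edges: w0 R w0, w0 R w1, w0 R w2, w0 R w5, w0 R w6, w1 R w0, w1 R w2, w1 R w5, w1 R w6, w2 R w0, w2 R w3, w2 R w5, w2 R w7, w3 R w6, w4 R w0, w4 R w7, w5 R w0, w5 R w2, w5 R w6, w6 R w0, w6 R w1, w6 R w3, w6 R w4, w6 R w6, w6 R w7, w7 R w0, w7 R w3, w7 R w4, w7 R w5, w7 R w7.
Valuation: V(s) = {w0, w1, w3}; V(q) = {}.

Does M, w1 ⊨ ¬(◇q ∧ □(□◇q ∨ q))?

Yes

At w1: ◇q ∧ □(□◇q ∨ q) is false, so ¬(◇q ∧ □(□◇q ∨ q)) is true.
  At w1: ◇q is false, □(□◇q ∨ q) is false, so ◇q ∧ □(□◇q ∨ q) is false.
    At w1: ◇q requires q at some successor in {w0, w2, w5, w6}.
      At w0: q is false.
      At w2: q is false.
      At w5: q is false.
      At w6: q is false.
    So ◇q is false at w1.
    At w1: □(□◇q ∨ q) requires □◇q ∨ q at every successor {w0, w2, w5, w6}.
      □◇q ∨ q fails at w0, so □(□◇q ∨ q) is false at w1.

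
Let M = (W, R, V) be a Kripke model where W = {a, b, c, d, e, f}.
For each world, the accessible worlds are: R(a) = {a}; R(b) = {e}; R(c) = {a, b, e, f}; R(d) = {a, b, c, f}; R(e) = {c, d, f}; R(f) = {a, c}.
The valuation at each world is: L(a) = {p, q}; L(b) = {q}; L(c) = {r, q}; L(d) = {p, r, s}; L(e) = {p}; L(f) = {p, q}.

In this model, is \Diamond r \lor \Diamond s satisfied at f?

At f: \Diamond r is true, \Diamond s is false, so \Diamond r \lor \Diamond s is true.
  At f: \Diamond r requires r at some successor in {a, c}.
    r holds at c, so \Diamond r is true at f.
  At f: \Diamond s requires s at some successor in {a, c}.
    At a: s is false.
    At c: s is false.
  So \Diamond s is false at f.

Yes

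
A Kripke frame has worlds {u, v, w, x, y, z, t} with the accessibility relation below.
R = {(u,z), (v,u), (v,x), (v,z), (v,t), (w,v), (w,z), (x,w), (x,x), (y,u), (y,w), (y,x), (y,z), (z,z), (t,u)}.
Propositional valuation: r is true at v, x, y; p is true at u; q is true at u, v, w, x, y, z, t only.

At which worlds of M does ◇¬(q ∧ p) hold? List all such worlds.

u, v, w, x, y, z

Let φ = ◇¬(q ∧ p). Evaluate φ at each world:
  u (successors {z}): φ is true.
  v (successors {u, x, z, t}): φ is true.
  w (successors {v, z}): φ is true.
  x (successors {w, x}): φ is true.
  y (successors {u, w, x, z}): φ is true.
  z (successors {z}): φ is true.
  t (successors {u}): φ is false.
For instance, at v:
  At v: ◇¬(q ∧ p) requires ¬(q ∧ p) at some successor in {u, x, z, t}.
    ¬(q ∧ p) holds at x, so ◇¬(q ∧ p) is true at v.
Satisfying worlds: {u, v, w, x, y, z}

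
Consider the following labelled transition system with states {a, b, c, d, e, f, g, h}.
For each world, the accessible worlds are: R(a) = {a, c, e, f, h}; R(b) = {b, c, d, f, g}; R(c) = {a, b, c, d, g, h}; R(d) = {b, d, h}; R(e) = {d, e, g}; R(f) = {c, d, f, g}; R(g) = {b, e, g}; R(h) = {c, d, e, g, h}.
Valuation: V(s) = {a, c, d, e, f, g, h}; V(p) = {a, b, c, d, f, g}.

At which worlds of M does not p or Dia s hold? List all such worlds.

Let φ = not p or Dia s. Evaluate φ at each world:
  a (successors {a, c, e, f, h}): φ is true.
  b (successors {b, c, d, f, g}): φ is true.
  c (successors {a, b, c, d, g, h}): φ is true.
  d (successors {b, d, h}): φ is true.
  e (successors {d, e, g}): φ is true.
  f (successors {c, d, f, g}): φ is true.
  g (successors {b, e, g}): φ is true.
  h (successors {c, d, e, g, h}): φ is true.
For instance, at a:
  At a: not p is false, Dia s is true, so not p or Dia s is true.
    At a: Dia s requires s at some successor in {a, c, e, f, h}.
      s holds at a, so Dia s is true at a.
Satisfying worlds: {a, b, c, d, e, f, g, h}

a, b, c, d, e, f, g, h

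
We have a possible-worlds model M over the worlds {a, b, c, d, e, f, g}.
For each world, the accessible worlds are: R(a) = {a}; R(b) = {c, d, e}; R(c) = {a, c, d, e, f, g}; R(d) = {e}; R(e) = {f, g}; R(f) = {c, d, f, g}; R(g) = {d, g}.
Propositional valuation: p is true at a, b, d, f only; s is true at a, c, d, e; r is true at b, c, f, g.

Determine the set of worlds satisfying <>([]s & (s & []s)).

Let φ = <>([]s & (s & []s)). Evaluate φ at each world:
  a (successors {a}): φ is true.
  b (successors {c, d, e}): φ is true.
  c (successors {a, c, d, e, f, g}): φ is true.
  d (successors {e}): φ is false.
  e (successors {f, g}): φ is false.
  f (successors {c, d, f, g}): φ is true.
  g (successors {d, g}): φ is true.
For instance, at c:
  At c: <>([]s & (s & []s)) requires []s & (s & []s) at some successor in {a, c, d, e, f, g}.
    []s & (s & []s) holds at a, so <>([]s & (s & []s)) is true at c.
      At a: []s is true, s & []s is true, so []s & (s & []s) is true.
Satisfying worlds: {a, b, c, f, g}

a, b, c, f, g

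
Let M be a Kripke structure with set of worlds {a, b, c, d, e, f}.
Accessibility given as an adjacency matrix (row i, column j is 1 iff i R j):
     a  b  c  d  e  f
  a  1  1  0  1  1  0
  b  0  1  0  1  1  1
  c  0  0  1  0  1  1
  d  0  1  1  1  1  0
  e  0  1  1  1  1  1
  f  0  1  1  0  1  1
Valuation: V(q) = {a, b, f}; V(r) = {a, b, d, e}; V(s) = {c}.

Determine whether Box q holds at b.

No

Recall that Box ψ holds at a world iff ψ holds at every accessible world, and Dia ψ holds iff ψ holds at some accessible world.
At b: Box q requires q at every successor {b, d, e, f}.
  q fails at d, so Box q is false at b.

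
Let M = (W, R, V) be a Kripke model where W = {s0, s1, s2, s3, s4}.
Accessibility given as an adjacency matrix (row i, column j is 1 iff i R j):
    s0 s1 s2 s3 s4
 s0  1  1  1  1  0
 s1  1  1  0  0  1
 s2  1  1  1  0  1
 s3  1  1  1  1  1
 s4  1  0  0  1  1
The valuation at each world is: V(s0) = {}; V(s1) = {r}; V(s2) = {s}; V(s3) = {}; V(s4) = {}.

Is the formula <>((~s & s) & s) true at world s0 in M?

At s0: <>((~s & s) & s) requires (~s & s) & s at some successor in {s0, s1, s2, s3}.
  At s0: (~s & s) & s is false.
  At s1: (~s & s) & s is false.
  At s2: (~s & s) & s is false.
  At s3: (~s & s) & s is false.
So <>((~s & s) & s) is false at s0.

No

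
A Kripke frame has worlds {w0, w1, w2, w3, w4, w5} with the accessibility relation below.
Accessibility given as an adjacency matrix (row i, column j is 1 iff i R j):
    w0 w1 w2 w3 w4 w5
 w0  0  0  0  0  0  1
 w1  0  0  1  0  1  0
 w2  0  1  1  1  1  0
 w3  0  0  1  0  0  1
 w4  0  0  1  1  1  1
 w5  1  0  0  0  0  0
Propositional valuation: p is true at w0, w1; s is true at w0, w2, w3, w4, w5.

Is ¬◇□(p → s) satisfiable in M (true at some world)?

Let φ = ¬◇□(p → s). Evaluate φ at each world:
  w0 (successors {w5}): φ is false.
  w1 (successors {w2, w4}): φ is false.
  w2 (successors {w1, w2, w3, w4}): φ is false.
  w3 (successors {w2, w5}): φ is false.
  w4 (successors {w2, w3, w4, w5}): φ is false.
  w5 (successors {w0}): φ is false.
For instance, at w2:
  At w2: ◇□(p → s) is true, so ¬◇□(p → s) is false.
    At w2: ◇□(p → s) requires □(p → s) at some successor in {w1, w2, w3, w4}.
      □(p → s) holds at w1, so ◇□(p → s) is true at w2.

No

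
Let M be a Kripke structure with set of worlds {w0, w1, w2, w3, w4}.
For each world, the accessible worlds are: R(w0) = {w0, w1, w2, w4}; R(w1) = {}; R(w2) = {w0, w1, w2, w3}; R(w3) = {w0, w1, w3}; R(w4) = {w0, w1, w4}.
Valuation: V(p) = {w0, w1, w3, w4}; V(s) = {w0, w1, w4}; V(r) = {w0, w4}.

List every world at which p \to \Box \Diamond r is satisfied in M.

Recall that \Box ψ holds at a world iff ψ holds at every accessible world, and \Diamond ψ holds iff ψ holds at some accessible world.
Let φ = p \to \Box \Diamond r. Evaluate φ at each world:
  w0 (successors {w0, w1, w2, w4}): φ is false.
  w1 (successors ∅): φ is true.
  w2 (successors {w0, w1, w2, w3}): φ is true.
  w3 (successors {w0, w1, w3}): φ is false.
  w4 (successors {w0, w1, w4}): φ is false.
For instance, at w2:
  At w2: p is false, \Box \Diamond r is false, so p \to \Box \Diamond r is true.
    At w2: \Box \Diamond r requires \Diamond r at every successor {w0, w1, w2, w3}.
      \Diamond r fails at w1, so \Box \Diamond r is false at w2.
Satisfying worlds: {w1, w2}

w1, w2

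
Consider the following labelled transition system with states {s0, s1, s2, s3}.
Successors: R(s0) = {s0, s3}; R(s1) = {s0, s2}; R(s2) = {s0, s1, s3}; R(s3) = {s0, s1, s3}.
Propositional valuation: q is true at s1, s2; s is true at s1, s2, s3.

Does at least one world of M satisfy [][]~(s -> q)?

No

Recall that []ψ holds at a world iff ψ holds at every accessible world, and <>ψ holds iff ψ holds at some accessible world.
Let φ = [][]~(s -> q). Evaluate φ at each world:
  s0 (successors {s0, s3}): φ is false.
  s1 (successors {s0, s2}): φ is false.
  s2 (successors {s0, s1, s3}): φ is false.
  s3 (successors {s0, s1, s3}): φ is false.
For instance, at s2:
  At s2: [][]~(s -> q) requires []~(s -> q) at every successor {s0, s1, s3}.
    []~(s -> q) fails at s0, so [][]~(s -> q) is false at s2.
      At s0: []~(s -> q) requires ~(s -> q) at every successor {s0, s3}.
        ~(s -> q) fails at s0, so []~(s -> q) is false at s0.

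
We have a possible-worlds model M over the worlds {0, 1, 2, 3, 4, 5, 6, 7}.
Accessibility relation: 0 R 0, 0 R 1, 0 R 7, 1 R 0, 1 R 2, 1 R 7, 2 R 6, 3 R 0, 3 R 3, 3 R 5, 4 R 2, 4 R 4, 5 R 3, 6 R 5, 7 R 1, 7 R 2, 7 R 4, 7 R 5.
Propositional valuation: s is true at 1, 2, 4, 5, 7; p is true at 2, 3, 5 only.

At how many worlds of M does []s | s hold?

Let φ = []s | s. Evaluate φ at each world:
  0 (successors {0, 1, 7}): φ is false.
  1 (successors {0, 2, 7}): φ is true.
  2 (successors {6}): φ is true.
  3 (successors {0, 3, 5}): φ is false.
  4 (successors {2, 4}): φ is true.
  5 (successors {3}): φ is true.
  6 (successors {5}): φ is true.
  7 (successors {1, 2, 4, 5}): φ is true.
For instance, at 6:
  At 6: []s is true, s is false, so []s | s is true.
    At 6: []s requires s at every successor {5}.
      At 5: s is true.
    So []s is true at 6.
Satisfying worlds: {1, 2, 4, 5, 6, 7}

6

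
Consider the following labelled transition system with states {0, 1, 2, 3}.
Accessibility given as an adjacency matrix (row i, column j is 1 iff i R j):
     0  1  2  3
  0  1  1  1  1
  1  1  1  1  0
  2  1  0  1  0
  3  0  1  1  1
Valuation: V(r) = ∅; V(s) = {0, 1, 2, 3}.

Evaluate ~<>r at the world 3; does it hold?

Yes

At 3: <>r is false, so ~<>r is true.
  At 3: <>r requires r at some successor in {1, 2, 3}.
    At 1: r is false.
    At 2: r is false.
    At 3: r is false.
  So <>r is false at 3.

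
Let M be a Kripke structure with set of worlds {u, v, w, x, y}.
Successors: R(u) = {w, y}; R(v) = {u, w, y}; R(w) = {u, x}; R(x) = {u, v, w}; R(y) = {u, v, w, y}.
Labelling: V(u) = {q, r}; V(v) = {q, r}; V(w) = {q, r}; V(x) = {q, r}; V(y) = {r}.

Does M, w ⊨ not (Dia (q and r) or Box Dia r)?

At w: Dia (q and r) or Box Dia r is true, so not (Dia (q and r) or Box Dia r) is false.
  At w: Dia (q and r) is true, Box Dia r is true, so Dia (q and r) or Box Dia r is true.
    At w: Dia (q and r) requires q and r at some successor in {u, x}.
      q and r holds at u, so Dia (q and r) is true at w.
    At w: Box Dia r requires Dia r at every successor {u, x}.
      At u: Dia r is true.
      At x: Dia r is true.
    So Box Dia r is true at w.

No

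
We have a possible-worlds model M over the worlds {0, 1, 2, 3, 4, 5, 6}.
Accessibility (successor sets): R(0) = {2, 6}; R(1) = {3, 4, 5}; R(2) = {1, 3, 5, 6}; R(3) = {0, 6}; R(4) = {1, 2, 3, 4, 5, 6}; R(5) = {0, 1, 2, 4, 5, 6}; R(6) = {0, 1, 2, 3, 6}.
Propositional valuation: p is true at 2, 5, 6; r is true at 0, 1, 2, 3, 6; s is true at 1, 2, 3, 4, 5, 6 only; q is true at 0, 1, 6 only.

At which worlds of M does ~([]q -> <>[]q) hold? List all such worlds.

Let φ = ~([]q -> <>[]q). Evaluate φ at each world:
  0 (successors {2, 6}): φ is false.
  1 (successors {3, 4, 5}): φ is false.
  2 (successors {1, 3, 5, 6}): φ is false.
  3 (successors {0, 6}): φ is true.
  4 (successors {1, 2, 3, 4, 5, 6}): φ is false.
  5 (successors {0, 1, 2, 4, 5, 6}): φ is false.
  6 (successors {0, 1, 2, 3, 6}): φ is false.
For instance, at 2:
  At 2: []q -> <>[]q is true, so ~([]q -> <>[]q) is false.
    At 2: []q is false, <>[]q is true, so []q -> <>[]q is true.
      At 2: []q requires q at every successor {1, 3, 5, 6}.
        q fails at 3, so []q is false at 2.
      At 2: <>[]q requires []q at some successor in {1, 3, 5, 6}.
        []q holds at 3, so <>[]q is true at 2.
Satisfying worlds: {3}

3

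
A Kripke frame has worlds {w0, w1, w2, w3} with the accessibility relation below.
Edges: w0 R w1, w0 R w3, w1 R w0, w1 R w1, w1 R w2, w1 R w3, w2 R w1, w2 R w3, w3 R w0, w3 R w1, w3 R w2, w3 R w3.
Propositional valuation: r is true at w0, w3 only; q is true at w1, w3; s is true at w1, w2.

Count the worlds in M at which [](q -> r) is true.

Let φ = [](q -> r). Evaluate φ at each world:
  w0 (successors {w1, w3}): φ is false.
  w1 (successors {w0, w1, w2, w3}): φ is false.
  w2 (successors {w1, w3}): φ is false.
  w3 (successors {w0, w1, w2, w3}): φ is false.
For instance, at w1:
  At w1: [](q -> r) requires q -> r at every successor {w0, w1, w2, w3}.
    q -> r fails at w1, so [](q -> r) is false at w1.
Satisfying worlds: none.

0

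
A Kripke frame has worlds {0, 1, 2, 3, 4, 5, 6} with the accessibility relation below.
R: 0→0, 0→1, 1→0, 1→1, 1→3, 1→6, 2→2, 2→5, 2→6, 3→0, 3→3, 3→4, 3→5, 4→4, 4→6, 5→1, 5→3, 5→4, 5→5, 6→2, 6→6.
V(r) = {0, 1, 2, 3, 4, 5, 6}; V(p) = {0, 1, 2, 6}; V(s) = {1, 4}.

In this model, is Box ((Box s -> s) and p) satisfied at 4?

Recall that Box ψ holds at a world iff ψ holds at every accessible world, and Dia ψ holds iff ψ holds at some accessible world.
At 4: Box ((Box s -> s) and p) requires (Box s -> s) and p at every successor {4, 6}.
  (Box s -> s) and p fails at 4, so Box ((Box s -> s) and p) is false at 4.
    At 4: Box s -> s is true, p is false, so (Box s -> s) and p is false.
      At 4: Box s is false, s is true, so Box s -> s is true.

No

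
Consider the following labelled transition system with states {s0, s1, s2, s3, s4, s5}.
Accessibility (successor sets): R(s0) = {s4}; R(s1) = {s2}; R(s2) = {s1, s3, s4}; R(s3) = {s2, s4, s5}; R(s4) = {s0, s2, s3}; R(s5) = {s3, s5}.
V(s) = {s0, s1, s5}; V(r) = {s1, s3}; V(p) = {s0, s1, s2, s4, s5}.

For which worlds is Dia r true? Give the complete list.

s2, s4, s5

Let φ = Dia r. Evaluate φ at each world:
  s0 (successors {s4}): φ is false.
  s1 (successors {s2}): φ is false.
  s2 (successors {s1, s3, s4}): φ is true.
  s3 (successors {s2, s4, s5}): φ is false.
  s4 (successors {s0, s2, s3}): φ is true.
  s5 (successors {s3, s5}): φ is true.
For instance, at s0:
  At s0: Dia r requires r at some successor in {s4}.
    At s4: r is false.
  So Dia r is false at s0.
Satisfying worlds: {s2, s4, s5}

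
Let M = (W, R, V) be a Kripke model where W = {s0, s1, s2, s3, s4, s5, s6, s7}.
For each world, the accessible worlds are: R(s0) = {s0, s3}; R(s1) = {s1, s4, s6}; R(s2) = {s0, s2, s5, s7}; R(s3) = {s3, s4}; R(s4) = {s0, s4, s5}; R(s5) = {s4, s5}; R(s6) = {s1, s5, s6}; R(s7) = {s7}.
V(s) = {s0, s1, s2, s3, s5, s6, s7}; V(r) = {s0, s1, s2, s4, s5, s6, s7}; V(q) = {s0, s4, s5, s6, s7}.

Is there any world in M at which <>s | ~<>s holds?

Recall that <>ψ holds at a world iff ψ holds at some accessible world.
Let φ = <>s | ~<>s. Evaluate φ at each world:
  s0 (successors {s0, s3}): φ is true.
  s1 (successors {s1, s4, s6}): φ is true.
  s2 (successors {s0, s2, s5, s7}): φ is true.
  s3 (successors {s3, s4}): φ is true.
  s4 (successors {s0, s4, s5}): φ is true.
  s5 (successors {s4, s5}): φ is true.
  s6 (successors {s1, s5, s6}): φ is true.
  s7 (successors {s7}): φ is true.
Detail at s0 (witness):
  At s0: <>s is true, ~<>s is false, so <>s | ~<>s is true.
    At s0: <>s requires s at some successor in {s0, s3}.
      s holds at s0, so <>s is true at s0.
    At s0: <>s is true, so ~<>s is false.
      At s0: <>s requires s at some successor in {s0, s3}.
        s holds at s0, so <>s is true at s0.

Yes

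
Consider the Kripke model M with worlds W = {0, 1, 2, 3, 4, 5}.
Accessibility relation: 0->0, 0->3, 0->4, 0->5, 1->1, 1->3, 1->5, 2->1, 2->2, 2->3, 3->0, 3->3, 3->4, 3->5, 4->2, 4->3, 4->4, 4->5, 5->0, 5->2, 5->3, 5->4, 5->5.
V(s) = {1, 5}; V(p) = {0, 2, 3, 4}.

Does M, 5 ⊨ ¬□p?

At 5: □p is false, so ¬□p is true.
  At 5: □p requires p at every successor {0, 2, 3, 4, 5}.
    p fails at 5, so □p is false at 5.

Yes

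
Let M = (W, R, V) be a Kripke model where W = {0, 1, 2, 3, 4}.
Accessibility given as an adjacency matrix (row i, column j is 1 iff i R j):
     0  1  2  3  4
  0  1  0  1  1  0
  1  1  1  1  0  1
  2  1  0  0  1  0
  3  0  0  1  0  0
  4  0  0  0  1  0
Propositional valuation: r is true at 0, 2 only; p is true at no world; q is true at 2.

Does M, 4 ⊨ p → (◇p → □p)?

Yes

At 4: p is false, ◇p → □p is true, so p → (◇p → □p) is true.
  At 4: ◇p is false, □p is false, so ◇p → □p is true.
    At 4: ◇p requires p at some successor in {3}.
      At 3: p is false.
    So ◇p is false at 4.
    At 4: □p requires p at every successor {3}.
      p fails at 3, so □p is false at 4.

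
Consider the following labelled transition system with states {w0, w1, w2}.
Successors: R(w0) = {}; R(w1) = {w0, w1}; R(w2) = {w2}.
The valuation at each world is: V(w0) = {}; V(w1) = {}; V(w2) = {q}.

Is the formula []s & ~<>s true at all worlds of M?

No

Let φ = []s & ~<>s. Evaluate φ at each world:
  w0 (successors ∅): φ is true.
  w1 (successors {w0, w1}): φ is false.
  w2 (successors {w2}): φ is false.
Detail at w1 (counterexample):
  At w1: []s is false, ~<>s is true, so []s & ~<>s is false.
    At w1: []s requires s at every successor {w0, w1}.
      s fails at w0, so []s is false at w1.
    At w1: <>s is false, so ~<>s is true.
      At w1: <>s requires s at some successor in {w0, w1}.
        At w0: s is false.
        At w1: s is false.
      So <>s is false at w1.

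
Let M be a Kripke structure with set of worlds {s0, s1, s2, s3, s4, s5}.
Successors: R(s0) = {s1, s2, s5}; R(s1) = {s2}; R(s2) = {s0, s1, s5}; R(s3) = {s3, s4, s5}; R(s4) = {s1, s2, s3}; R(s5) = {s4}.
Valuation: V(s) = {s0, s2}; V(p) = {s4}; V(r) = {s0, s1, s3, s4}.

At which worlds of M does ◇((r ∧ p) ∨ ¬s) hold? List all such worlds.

s0, s2, s3, s4, s5

Let φ = ◇((r ∧ p) ∨ ¬s). Evaluate φ at each world:
  s0 (successors {s1, s2, s5}): φ is true.
  s1 (successors {s2}): φ is false.
  s2 (successors {s0, s1, s5}): φ is true.
  s3 (successors {s3, s4, s5}): φ is true.
  s4 (successors {s1, s2, s3}): φ is true.
  s5 (successors {s4}): φ is true.
For instance, at s1:
  At s1: ◇((r ∧ p) ∨ ¬s) requires (r ∧ p) ∨ ¬s at some successor in {s2}.
    At s2: (r ∧ p) ∨ ¬s is false.
  So ◇((r ∧ p) ∨ ¬s) is false at s1.
Satisfying worlds: {s0, s2, s3, s4, s5}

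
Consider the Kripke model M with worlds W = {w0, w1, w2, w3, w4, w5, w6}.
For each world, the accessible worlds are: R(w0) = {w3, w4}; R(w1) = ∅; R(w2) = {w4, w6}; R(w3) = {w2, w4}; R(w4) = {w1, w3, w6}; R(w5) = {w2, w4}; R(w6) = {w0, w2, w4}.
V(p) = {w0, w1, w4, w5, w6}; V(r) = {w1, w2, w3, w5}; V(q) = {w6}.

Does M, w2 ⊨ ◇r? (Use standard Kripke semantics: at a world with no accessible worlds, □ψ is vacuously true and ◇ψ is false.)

At w2: ◇r requires r at some successor in {w4, w6}.
  At w4: r is false.
  At w6: r is false.
So ◇r is false at w2.

No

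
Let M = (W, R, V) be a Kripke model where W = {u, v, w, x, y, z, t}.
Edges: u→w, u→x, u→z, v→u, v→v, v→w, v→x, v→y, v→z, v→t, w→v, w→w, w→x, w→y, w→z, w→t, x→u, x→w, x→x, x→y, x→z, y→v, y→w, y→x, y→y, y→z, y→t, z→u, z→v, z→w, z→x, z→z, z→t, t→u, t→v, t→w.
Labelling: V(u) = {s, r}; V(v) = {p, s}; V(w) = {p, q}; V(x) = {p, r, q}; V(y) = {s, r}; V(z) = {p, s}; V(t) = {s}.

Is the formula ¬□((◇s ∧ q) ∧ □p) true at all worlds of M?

Yes

Let φ = ¬□((◇s ∧ q) ∧ □p). Evaluate φ at each world:
  u (successors {w, x, z}): φ is true.
  v (successors {u, v, w, x, y, z, t}): φ is true.
  w (successors {v, w, x, y, z, t}): φ is true.
  x (successors {u, w, x, y, z}): φ is true.
  y (successors {v, w, x, y, z, t}): φ is true.
  z (successors {u, v, w, x, z, t}): φ is true.
  t (successors {u, v, w}): φ is true.
For instance, at y:
  At y: □((◇s ∧ q) ∧ □p) is false, so ¬□((◇s ∧ q) ∧ □p) is true.
    At y: □((◇s ∧ q) ∧ □p) requires (◇s ∧ q) ∧ □p at every successor {v, w, x, y, z, t}.
      (◇s ∧ q) ∧ □p fails at v, so □((◇s ∧ q) ∧ □p) is false at y.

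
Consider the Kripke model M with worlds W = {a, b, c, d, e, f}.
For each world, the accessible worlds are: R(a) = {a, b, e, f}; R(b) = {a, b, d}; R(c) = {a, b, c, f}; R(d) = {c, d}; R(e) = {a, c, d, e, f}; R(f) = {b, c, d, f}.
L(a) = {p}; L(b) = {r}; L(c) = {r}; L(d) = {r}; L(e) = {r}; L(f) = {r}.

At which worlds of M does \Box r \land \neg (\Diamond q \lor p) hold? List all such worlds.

d, f

Let φ = \Box r \land \neg (\Diamond q \lor p). Evaluate φ at each world:
  a (successors {a, b, e, f}): φ is false.
  b (successors {a, b, d}): φ is false.
  c (successors {a, b, c, f}): φ is false.
  d (successors {c, d}): φ is true.
  e (successors {a, c, d, e, f}): φ is false.
  f (successors {b, c, d, f}): φ is true.
For instance, at d:
  At d: \Box r is true, \neg (\Diamond q \lor p) is true, so \Box r \land \neg (\Diamond q \lor p) is true.
    At d: \Box r requires r at every successor {c, d}.
      At c: r is true.
      At d: r is true.
    So \Box r is true at d.
    At d: \Diamond q \lor p is false, so \neg (\Diamond q \lor p) is true.
      At d: \Diamond q is false, p is false, so \Diamond q \lor p is false.
Satisfying worlds: {d, f}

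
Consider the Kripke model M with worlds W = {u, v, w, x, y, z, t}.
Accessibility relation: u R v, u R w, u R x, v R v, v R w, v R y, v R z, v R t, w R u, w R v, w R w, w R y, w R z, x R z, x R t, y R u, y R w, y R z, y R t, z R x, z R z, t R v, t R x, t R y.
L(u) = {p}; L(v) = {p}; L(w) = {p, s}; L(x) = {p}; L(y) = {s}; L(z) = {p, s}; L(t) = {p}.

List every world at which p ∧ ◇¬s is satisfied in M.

Let φ = p ∧ ◇¬s. Evaluate φ at each world:
  u (successors {v, w, x}): φ is true.
  v (successors {v, w, y, z, t}): φ is true.
  w (successors {u, v, w, y, z}): φ is true.
  x (successors {z, t}): φ is true.
  y (successors {u, w, z, t}): φ is false.
  z (successors {x, z}): φ is true.
  t (successors {v, x, y}): φ is true.
For instance, at x:
  At x: p is true, ◇¬s is true, so p ∧ ◇¬s is true.
    At x: ◇¬s requires ¬s at some successor in {z, t}.
      ¬s holds at t, so ◇¬s is true at x.
Satisfying worlds: {u, v, w, x, z, t}

u, v, w, x, z, t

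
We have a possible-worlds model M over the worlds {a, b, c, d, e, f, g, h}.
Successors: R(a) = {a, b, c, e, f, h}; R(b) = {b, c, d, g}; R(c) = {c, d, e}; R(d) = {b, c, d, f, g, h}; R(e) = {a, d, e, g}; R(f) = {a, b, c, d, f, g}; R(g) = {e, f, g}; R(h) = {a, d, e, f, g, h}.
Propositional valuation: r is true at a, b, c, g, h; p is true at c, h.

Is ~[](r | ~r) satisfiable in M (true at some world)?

No

Let φ = ~[](r | ~r). Evaluate φ at each world:
  a (successors {a, b, c, e, f, h}): φ is false.
  b (successors {b, c, d, g}): φ is false.
  c (successors {c, d, e}): φ is false.
  d (successors {b, c, d, f, g, h}): φ is false.
  e (successors {a, d, e, g}): φ is false.
  f (successors {a, b, c, d, f, g}): φ is false.
  g (successors {e, f, g}): φ is false.
  h (successors {a, d, e, f, g, h}): φ is false.
For instance, at b:
  At b: [](r | ~r) is true, so ~[](r | ~r) is false.
    At b: [](r | ~r) requires r | ~r at every successor {b, c, d, g}.
      At b: r | ~r is true.
      At c: r | ~r is true.
      At d: r | ~r is true.
      At g: r | ~r is true.
    So [](r | ~r) is true at b.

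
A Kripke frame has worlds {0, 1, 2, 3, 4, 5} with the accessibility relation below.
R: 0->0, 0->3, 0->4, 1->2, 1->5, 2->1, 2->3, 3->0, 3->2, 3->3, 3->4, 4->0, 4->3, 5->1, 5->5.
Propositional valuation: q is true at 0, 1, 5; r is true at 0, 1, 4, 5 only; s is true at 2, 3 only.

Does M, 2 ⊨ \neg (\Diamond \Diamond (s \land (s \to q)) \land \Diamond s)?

Yes

Recall that \Diamond ψ holds at a world iff ψ holds at some accessible world.
At 2: \Diamond \Diamond (s \land (s \to q)) \land \Diamond s is false, so \neg (\Diamond \Diamond (s \land (s \to q)) \land \Diamond s) is true.
  At 2: \Diamond \Diamond (s \land (s \to q)) is false, \Diamond s is true, so \Diamond \Diamond (s \land (s \to q)) \land \Diamond s is false.
    At 2: \Diamond \Diamond (s \land (s \to q)) requires \Diamond (s \land (s \to q)) at some successor in {1, 3}.
      At 1: \Diamond (s \land (s \to q)) is false.
      At 3: \Diamond (s \land (s \to q)) is false.
    So \Diamond \Diamond (s \land (s \to q)) is false at 2.
    At 2: \Diamond s requires s at some successor in {1, 3}.
      s holds at 3, so \Diamond s is true at 2.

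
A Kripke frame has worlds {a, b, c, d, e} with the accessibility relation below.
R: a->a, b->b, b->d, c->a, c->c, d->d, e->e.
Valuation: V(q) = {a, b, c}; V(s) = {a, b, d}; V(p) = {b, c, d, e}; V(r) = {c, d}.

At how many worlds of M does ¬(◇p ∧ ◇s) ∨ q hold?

4

Recall that ◇ψ holds at a world iff ψ holds at some accessible world.
Let φ = ¬(◇p ∧ ◇s) ∨ q. Evaluate φ at each world:
  a (successors {a}): φ is true.
  b (successors {b, d}): φ is true.
  c (successors {a, c}): φ is true.
  d (successors {d}): φ is false.
  e (successors {e}): φ is true.
For instance, at a:
  At a: ¬(◇p ∧ ◇s) is true, q is true, so ¬(◇p ∧ ◇s) ∨ q is true.
    At a: ◇p ∧ ◇s is false, so ¬(◇p ∧ ◇s) is true.
      At a: ◇p is false, ◇s is true, so ◇p ∧ ◇s is false.
Satisfying worlds: {a, b, c, e}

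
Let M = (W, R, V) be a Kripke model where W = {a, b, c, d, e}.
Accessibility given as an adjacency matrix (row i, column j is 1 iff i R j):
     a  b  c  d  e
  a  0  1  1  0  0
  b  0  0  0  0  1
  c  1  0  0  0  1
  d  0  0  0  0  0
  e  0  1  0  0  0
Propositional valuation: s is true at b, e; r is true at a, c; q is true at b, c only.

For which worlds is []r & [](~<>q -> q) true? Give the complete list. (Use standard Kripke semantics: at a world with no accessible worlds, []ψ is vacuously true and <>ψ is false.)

Recall that []ψ holds at a world iff ψ holds at every accessible world, and <>ψ holds iff ψ holds at some accessible world.
Let φ = []r & [](~<>q -> q). Evaluate φ at each world:
  a (successors {b, c}): φ is false.
  b (successors {e}): φ is false.
  c (successors {a, e}): φ is false.
  d (successors ∅): φ is true.
  e (successors {b}): φ is false.
For instance, at c:
  At c: []r is false, [](~<>q -> q) is true, so []r & [](~<>q -> q) is false.
    At c: []r requires r at every successor {a, e}.
      r fails at e, so []r is false at c.
    At c: [](~<>q -> q) requires ~<>q -> q at every successor {a, e}.
      At a: ~<>q -> q is true.
      At e: ~<>q -> q is true.
    So [](~<>q -> q) is true at c.
Satisfying worlds: {d}

d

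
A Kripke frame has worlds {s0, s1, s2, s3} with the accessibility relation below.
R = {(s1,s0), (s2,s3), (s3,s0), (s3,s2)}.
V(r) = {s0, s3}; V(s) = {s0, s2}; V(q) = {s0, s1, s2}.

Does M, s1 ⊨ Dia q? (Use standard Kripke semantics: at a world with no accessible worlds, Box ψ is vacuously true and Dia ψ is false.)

At s1: Dia q requires q at some successor in {s0}.
  q holds at s0, so Dia q is true at s1.

Yes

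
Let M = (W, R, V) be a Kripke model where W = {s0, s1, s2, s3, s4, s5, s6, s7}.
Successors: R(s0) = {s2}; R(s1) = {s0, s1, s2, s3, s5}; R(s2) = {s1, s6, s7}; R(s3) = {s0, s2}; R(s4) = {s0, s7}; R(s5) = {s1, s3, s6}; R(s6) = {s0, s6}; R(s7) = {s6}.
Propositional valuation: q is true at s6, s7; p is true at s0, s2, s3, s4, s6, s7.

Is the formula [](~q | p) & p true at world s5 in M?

Recall that []ψ holds at a world iff ψ holds at every accessible world, and <>ψ holds iff ψ holds at some accessible world.
At s5: [](~q | p) is true, p is false, so [](~q | p) & p is false.
  At s5: [](~q | p) requires ~q | p at every successor {s1, s3, s6}.
    At s1: ~q | p is true.
    At s3: ~q | p is true.
    At s6: ~q | p is true.
  So [](~q | p) is true at s5.

No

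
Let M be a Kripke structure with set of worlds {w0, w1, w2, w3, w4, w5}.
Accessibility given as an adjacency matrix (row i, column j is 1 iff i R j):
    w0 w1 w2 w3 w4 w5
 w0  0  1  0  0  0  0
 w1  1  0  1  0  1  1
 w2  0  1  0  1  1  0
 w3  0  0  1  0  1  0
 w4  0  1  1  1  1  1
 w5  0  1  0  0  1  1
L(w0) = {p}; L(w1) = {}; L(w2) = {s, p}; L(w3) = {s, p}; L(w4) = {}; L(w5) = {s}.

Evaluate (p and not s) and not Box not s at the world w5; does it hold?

No

At w5: p and not s is false, not Box not s is true, so (p and not s) and not Box not s is false.
  At w5: Box not s is false, so not Box not s is true.
    At w5: Box not s requires not s at every successor {w1, w4, w5}.
      not s fails at w5, so Box not s is false at w5.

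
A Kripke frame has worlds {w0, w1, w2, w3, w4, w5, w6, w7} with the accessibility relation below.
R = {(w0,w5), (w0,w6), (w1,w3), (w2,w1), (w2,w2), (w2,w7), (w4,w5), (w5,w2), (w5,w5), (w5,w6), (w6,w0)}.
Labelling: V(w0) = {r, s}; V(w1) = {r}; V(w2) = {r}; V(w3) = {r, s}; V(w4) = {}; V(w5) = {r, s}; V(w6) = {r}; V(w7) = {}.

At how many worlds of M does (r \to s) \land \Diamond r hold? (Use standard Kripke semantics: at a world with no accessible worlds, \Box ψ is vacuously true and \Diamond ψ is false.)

3

Let φ = (r \to s) \land \Diamond r. Evaluate φ at each world:
  w0 (successors {w5, w6}): φ is true.
  w1 (successors {w3}): φ is false.
  w2 (successors {w1, w2, w7}): φ is false.
  w3 (successors ∅): φ is false.
  w4 (successors {w5}): φ is true.
  w5 (successors {w2, w5, w6}): φ is true.
  w6 (successors {w0}): φ is false.
  w7 (successors ∅): φ is false.
For instance, at w4:
  At w4: r \to s is true, \Diamond r is true, so (r \to s) \land \Diamond r is true.
    At w4: \Diamond r requires r at some successor in {w5}.
      r holds at w5, so \Diamond r is true at w4.
Satisfying worlds: {w0, w4, w5}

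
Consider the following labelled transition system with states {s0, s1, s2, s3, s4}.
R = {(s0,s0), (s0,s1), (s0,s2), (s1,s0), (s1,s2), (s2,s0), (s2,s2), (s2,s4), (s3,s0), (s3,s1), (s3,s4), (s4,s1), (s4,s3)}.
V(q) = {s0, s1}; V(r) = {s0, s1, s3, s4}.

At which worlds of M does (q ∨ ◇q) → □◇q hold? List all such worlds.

s0, s1, s2, s3, s4

Let φ = (q ∨ ◇q) → □◇q. Evaluate φ at each world:
  s0 (successors {s0, s1, s2}): φ is true.
  s1 (successors {s0, s2}): φ is true.
  s2 (successors {s0, s2, s4}): φ is true.
  s3 (successors {s0, s1, s4}): φ is true.
  s4 (successors {s1, s3}): φ is true.
For instance, at s0:
  At s0: q ∨ ◇q is true, □◇q is true, so (q ∨ ◇q) → □◇q is true.
    At s0: q is true, ◇q is true, so q ∨ ◇q is true.
      At s0: ◇q requires q at some successor in {s0, s1, s2}.
        q holds at s0, so ◇q is true at s0.
    At s0: □◇q requires ◇q at every successor {s0, s1, s2}.
      At s0: ◇q is true.
      At s1: ◇q is true.
      At s2: ◇q is true.
    So □◇q is true at s0.
Satisfying worlds: {s0, s1, s2, s3, s4}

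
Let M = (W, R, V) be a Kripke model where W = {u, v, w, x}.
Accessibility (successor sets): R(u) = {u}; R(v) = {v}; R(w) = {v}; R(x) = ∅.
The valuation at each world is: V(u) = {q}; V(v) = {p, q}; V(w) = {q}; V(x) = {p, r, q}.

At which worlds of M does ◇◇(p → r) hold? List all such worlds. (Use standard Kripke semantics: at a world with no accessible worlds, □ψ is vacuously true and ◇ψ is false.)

u

Let φ = ◇◇(p → r). Evaluate φ at each world:
  u (successors {u}): φ is true.
  v (successors {v}): φ is false.
  w (successors {v}): φ is false.
  x (successors ∅): φ is false.
For instance, at v:
  At v: ◇◇(p → r) requires ◇(p → r) at some successor in {v}.
    At v: ◇(p → r) is false.
  So ◇◇(p → r) is false at v.
Satisfying worlds: {u}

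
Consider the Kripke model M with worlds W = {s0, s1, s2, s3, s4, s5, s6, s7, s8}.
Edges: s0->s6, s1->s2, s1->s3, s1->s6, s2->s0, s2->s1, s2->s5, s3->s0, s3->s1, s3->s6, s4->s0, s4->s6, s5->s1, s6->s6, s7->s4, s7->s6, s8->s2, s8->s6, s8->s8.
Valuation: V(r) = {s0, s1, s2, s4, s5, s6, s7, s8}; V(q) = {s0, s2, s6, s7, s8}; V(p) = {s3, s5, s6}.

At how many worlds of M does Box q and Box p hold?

Let φ = Box q and Box p. Evaluate φ at each world:
  s0 (successors {s6}): φ is true.
  s1 (successors {s2, s3, s6}): φ is false.
  s2 (successors {s0, s1, s5}): φ is false.
  s3 (successors {s0, s1, s6}): φ is false.
  s4 (successors {s0, s6}): φ is false.
  s5 (successors {s1}): φ is false.
  s6 (successors {s6}): φ is true.
  s7 (successors {s4, s6}): φ is false.
  s8 (successors {s2, s6, s8}): φ is false.
For instance, at s4:
  At s4: Box q is true, Box p is false, so Box q and Box p is false.
    At s4: Box q requires q at every successor {s0, s6}.
      At s0: q is true.
      At s6: q is true.
    So Box q is true at s4.
    At s4: Box p requires p at every successor {s0, s6}.
      p fails at s0, so Box p is false at s4.
Satisfying worlds: {s0, s6}

2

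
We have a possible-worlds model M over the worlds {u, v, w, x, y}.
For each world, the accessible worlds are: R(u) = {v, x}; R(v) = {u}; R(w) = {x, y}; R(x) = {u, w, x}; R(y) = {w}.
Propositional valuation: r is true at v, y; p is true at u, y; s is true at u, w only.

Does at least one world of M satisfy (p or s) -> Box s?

Yes

Let φ = (p or s) -> Box s. Evaluate φ at each world:
  u (successors {v, x}): φ is false.
  v (successors {u}): φ is true.
  w (successors {x, y}): φ is false.
  x (successors {u, w, x}): φ is true.
  y (successors {w}): φ is true.
Detail at v (witness):
  At v: p or s is false, Box s is true, so (p or s) -> Box s is true.
    At v: Box s requires s at every successor {u}.
      At u: s is true.
    So Box s is true at v.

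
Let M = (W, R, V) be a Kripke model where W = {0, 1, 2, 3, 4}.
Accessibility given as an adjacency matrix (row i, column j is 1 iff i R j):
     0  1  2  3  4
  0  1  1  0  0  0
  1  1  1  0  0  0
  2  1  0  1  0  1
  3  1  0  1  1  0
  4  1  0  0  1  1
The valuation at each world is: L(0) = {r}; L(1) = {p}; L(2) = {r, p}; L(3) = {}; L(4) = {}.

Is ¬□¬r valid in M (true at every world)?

Let φ = ¬□¬r. Evaluate φ at each world:
  0 (successors {0, 1}): φ is true.
  1 (successors {0, 1}): φ is true.
  2 (successors {0, 2, 4}): φ is true.
  3 (successors {0, 2, 3}): φ is true.
  4 (successors {0, 3, 4}): φ is true.
For instance, at 0:
  At 0: □¬r is false, so ¬□¬r is true.
    At 0: □¬r requires ¬r at every successor {0, 1}.
      ¬r fails at 0, so □¬r is false at 0.

Yes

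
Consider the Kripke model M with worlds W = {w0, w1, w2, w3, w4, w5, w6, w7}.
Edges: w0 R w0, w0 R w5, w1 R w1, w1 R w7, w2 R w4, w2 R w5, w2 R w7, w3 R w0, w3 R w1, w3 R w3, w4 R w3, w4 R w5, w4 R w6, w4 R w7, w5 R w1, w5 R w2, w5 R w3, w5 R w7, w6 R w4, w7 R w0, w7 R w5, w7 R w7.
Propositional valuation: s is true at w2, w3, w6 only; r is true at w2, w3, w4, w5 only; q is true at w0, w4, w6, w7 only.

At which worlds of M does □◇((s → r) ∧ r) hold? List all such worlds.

w0, w2, w4, w6, w7

Let φ = □◇((s → r) ∧ r). Evaluate φ at each world:
  w0 (successors {w0, w5}): φ is true.
  w1 (successors {w1, w7}): φ is false.
  w2 (successors {w4, w5, w7}): φ is true.
  w3 (successors {w0, w1, w3}): φ is false.
  w4 (successors {w3, w5, w6, w7}): φ is true.
  w5 (successors {w1, w2, w3, w7}): φ is false.
  w6 (successors {w4}): φ is true.
  w7 (successors {w0, w5, w7}): φ is true.
For instance, at w2:
  At w2: □◇((s → r) ∧ r) requires ◇((s → r) ∧ r) at every successor {w4, w5, w7}.
      At w4: ◇((s → r) ∧ r) requires (s → r) ∧ r at some successor in {w3, w5, w6, w7}.
        (s → r) ∧ r holds at w3, so ◇((s → r) ∧ r) is true at w4.
      At w5: ◇((s → r) ∧ r) requires (s → r) ∧ r at some successor in {w1, w2, w3, w7}.
        (s → r) ∧ r holds at w2, so ◇((s → r) ∧ r) is true at w5.
      At w7: ◇((s → r) ∧ r) requires (s → r) ∧ r at some successor in {w0, w5, w7}.
        (s → r) ∧ r holds at w5, so ◇((s → r) ∧ r) is true at w7.
  So □◇((s → r) ∧ r) is true at w2.
Satisfying worlds: {w0, w2, w4, w6, w7}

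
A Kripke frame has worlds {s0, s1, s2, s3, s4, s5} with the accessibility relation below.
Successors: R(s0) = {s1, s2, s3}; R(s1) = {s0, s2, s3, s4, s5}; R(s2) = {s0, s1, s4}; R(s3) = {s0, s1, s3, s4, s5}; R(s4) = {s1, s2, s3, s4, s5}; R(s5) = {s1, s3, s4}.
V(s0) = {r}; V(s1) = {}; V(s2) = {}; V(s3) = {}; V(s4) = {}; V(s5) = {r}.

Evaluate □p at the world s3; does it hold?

No

At s3: □p requires p at every successor {s0, s1, s3, s4, s5}.
  p fails at s0, so □p is false at s3.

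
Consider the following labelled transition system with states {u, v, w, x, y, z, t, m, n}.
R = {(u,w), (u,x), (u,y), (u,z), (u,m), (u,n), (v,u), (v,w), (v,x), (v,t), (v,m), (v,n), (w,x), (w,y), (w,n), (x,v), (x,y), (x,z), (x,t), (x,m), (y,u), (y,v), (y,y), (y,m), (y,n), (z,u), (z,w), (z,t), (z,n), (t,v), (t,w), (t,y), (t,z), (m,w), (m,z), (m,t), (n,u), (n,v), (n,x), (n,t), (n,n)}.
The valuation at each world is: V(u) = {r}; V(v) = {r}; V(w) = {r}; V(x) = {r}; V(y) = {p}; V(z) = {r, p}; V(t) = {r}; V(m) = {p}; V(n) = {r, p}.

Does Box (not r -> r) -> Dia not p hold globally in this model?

Let φ = Box (not r -> r) -> Dia not p. Evaluate φ at each world:
  u (successors {w, x, y, z, m, n}): φ is true.
  v (successors {u, w, x, t, m, n}): φ is true.
  w (successors {x, y, n}): φ is true.
  x (successors {v, y, z, t, m}): φ is true.
  y (successors {u, v, y, m, n}): φ is true.
  z (successors {u, w, t, n}): φ is true.
  t (successors {v, w, y, z}): φ is true.
  m (successors {w, z, t}): φ is true.
  n (successors {u, v, x, t, n}): φ is true.
For instance, at v:
  At v: Box (not r -> r) is false, Dia not p is true, so Box (not r -> r) -> Dia not p is true.
    At v: Box (not r -> r) requires not r -> r at every successor {u, w, x, t, m, n}.
      not r -> r fails at m, so Box (not r -> r) is false at v.
    At v: Dia not p requires not p at some successor in {u, w, x, t, m, n}.
      not p holds at u, so Dia not p is true at v.

Yes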